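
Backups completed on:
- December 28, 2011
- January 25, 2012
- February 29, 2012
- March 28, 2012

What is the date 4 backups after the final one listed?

All Wednesdays; the gaps (28, 35, 28) vary with month length.
This is the last Wednesday of each month.
Last Wednesday of April 2012: April 25, 2012.
May 2012 ends with Wednesday May 30, 2012.
Last Wednesday of June 2012: June 27, 2012.
Last Wednesday of July 2012: July 25, 2012.

July 25, 2012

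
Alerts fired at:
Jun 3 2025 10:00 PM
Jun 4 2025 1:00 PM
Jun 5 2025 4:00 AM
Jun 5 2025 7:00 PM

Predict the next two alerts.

Jun 6 2025 10:00 AM, Jun 7 2025 1:00 AM

Spacing: 15, 15, 15 h — constant 15 h.
Jun 5 2025 7:00 PM + 15 h = Jun 6 2025 10:00 AM.
Jun 6 2025 10:00 AM + 15 h = Jun 7 2025 1:00 AM.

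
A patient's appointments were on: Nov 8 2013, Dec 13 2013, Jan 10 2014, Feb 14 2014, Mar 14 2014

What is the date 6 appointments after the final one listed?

Sep 12 2014

Gaps: 35, 28, 35, 28 days — a mix of 28 and 35. Every date is a Friday.
Each is the 2nd Friday of its month.
April 2014 — 2nd Friday is Apr 11 2014.
2nd Friday of May 2014: May 9 2014.
June 2014 — 2nd Friday is Jun 13 2014.
2nd Friday of July 2014: Jul 11 2014.
August 2014 — 2nd Friday is Aug 8 2014.
September 2014 — 2nd Friday is Sep 12 2014.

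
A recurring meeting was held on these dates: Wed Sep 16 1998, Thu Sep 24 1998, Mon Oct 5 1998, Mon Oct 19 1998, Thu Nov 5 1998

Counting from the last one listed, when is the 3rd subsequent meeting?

Wed Jan 13 1999

The spacing grows by 3 each time: 8, 11, 14, 17 days.
Next gap: 20 days. Thu Nov 5 1998 + 20 days = Wed Nov 25 1998.
Next gap: 23 days. Wed Nov 25 1998 + 23 days = Fri Dec 18 1998.
Next gap: 26 days. Fri Dec 18 1998 + 26 days = Wed Jan 13 1999.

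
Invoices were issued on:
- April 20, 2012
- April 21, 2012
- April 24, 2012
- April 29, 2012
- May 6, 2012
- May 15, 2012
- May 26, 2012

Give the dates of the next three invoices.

Intervals are 1, 3, 5, 7, 9, 11 days — an arithmetic progression with common difference 2.
Next gap: 13 days. May 26, 2012 + 13 days = June 8, 2012.
Next gap: 15 days. June 8, 2012 + 15 days = June 23, 2012.
Next gap: 17 days. June 23, 2012 + 17 days = July 10, 2012.

June 8, 2012; June 23, 2012; July 10, 2012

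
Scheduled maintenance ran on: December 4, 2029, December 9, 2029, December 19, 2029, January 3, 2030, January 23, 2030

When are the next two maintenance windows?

The spacing grows by 5 each time: 5, 10, 15, 20 days.
Next gap: 25 days. January 23, 2030 + 25 days = February 17, 2030.
Next gap: 30 days. February 17, 2030 + 30 days = March 19, 2030.

February 17, 2030; March 19, 2030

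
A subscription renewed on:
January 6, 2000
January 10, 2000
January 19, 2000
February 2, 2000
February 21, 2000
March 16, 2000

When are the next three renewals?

April 14, 2000; May 18, 2000; June 26, 2000

The spacing grows by 5 each time: 4, 9, 14, 19, 24 days.
Next gap: 29 days. March 16, 2000 + 29 days = April 14, 2000.
Next gap: 34 days. April 14, 2000 + 34 days = May 18, 2000.
Next gap: 39 days. May 18, 2000 + 39 days = June 26, 2000.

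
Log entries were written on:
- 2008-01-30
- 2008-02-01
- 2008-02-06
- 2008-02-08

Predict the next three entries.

2008-02-13, 2008-02-15, 2008-02-20

The gap pattern 2, 5, 2 repeats every 2 events.
These are the Wednesdays and Fridays of each week.
The following Wednesday is 2008-02-13.
Next Friday: 2008-02-15.
Next Wednesday: 2008-02-20.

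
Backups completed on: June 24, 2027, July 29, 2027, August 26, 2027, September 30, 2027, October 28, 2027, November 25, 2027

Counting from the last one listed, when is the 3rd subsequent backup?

February 24, 2028

Every date is a Thursday; gaps 35, 28, 35, 28, 28 days.
Each is the last Thursday of its month (at least one falls on the 29th or later, ruling out '4th Thursday').
December 2027 ends with Thursday December 30, 2027.
January 2028 ends with Thursday January 27, 2028.
February 2028 ends with Thursday February 24, 2028.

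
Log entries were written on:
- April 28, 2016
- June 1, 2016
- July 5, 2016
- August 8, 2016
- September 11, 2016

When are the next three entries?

Gaps between consecutive events: 34, 34, 34, 34 days — a constant 34-day interval.
September 11, 2016 + 34 days = October 15, 2016.
October 15, 2016 + 34 days = November 18, 2016.
November 18, 2016 + 34 days = December 22, 2016.

October 15, 2016; November 18, 2016; December 22, 2016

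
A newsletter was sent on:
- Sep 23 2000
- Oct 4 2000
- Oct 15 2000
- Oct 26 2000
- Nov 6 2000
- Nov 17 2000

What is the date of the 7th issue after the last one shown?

Gaps between consecutive events: 11, 11, 11, 11, 11 days — a constant 11-day interval.
Nov 17 2000 + 11 days = Nov 28 2000.
Nov 28 2000 + 11 days = Dec 9 2000.
Dec 9 2000 + 11 days = Dec 20 2000.
Dec 20 2000 + 11 days = Dec 31 2000.
Dec 31 2000 + 11 days = Jan 11 2001.
Jan 11 2001 + 11 days = Jan 22 2001.
Jan 22 2001 + 11 days = Feb 2 2001.

Feb 2 2001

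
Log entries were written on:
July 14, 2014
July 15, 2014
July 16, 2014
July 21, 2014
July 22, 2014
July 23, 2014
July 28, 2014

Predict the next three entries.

July 29, 2014; July 30, 2014; August 4, 2014

Gaps: 1, 1, 5, 1, 1, 5 days — not constant, but cyclic with period 3.
The events fall on every Monday, Tuesday and Wednesday.
Next Tuesday: July 29, 2014.
Next Wednesday: July 30, 2014.
Next Monday: August 4, 2014.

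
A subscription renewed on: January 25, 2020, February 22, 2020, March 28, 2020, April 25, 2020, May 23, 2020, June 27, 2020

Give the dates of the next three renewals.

July 25, 2020; August 22, 2020; September 26, 2020

Gaps: 28, 35, 28, 28, 35 days — a mix of 28 and 35. Every date is a Saturday.
Each is the 4th Saturday of its month.
4th Saturday of July 2020: July 25, 2020.
August 2020 — 4th Saturday is August 22, 2020.
September 2020 — 4th Saturday is September 26, 2020.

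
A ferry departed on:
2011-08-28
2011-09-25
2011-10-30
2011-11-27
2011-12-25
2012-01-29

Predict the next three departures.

These are Sundays with 28, 35, 28, 28, 35-day gaps.
Each is the final Sunday of its month — 2011-10-30 is past the 28th, so '4th Sunday' doesn't fit.
Last Sunday of February 2012: 2012-02-26.
Last Sunday of March 2012: 2012-03-25.
Last Sunday of April 2012: 2012-04-29.

2012-02-26, 2012-03-25, 2012-04-29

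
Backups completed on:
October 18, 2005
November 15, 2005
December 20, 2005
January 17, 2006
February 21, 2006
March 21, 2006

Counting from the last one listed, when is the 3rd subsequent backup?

June 20, 2006

All dates are Tuesdays, 28, 35, 28, 35, 28 days apart.
Specifically, the 3rd Tuesday of each month.
3rd Tuesday of April 2006: April 18, 2006.
3rd Tuesday of May 2006: May 16, 2006.
June 2006 — 3rd Tuesday is June 20, 2006.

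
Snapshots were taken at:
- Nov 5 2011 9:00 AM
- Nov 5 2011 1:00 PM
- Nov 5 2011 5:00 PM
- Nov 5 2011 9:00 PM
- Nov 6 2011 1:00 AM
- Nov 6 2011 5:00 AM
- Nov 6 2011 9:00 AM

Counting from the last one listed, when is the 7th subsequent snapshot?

Nov 7 2011 1:00 PM

Spacing: 4, 4, 4, 4, 4, 4 h — constant 4 h.
Nov 6 2011 9:00 AM + 4 h = Nov 6 2011 1:00 PM.
Nov 6 2011 1:00 PM + 4 h = Nov 6 2011 5:00 PM.
Nov 6 2011 5:00 PM + 4 h = Nov 6 2011 9:00 PM.
Nov 6 2011 9:00 PM + 4 h = Nov 7 2011 1:00 AM.
Nov 7 2011 1:00 AM + 4 h = Nov 7 2011 5:00 AM.
Nov 7 2011 5:00 AM + 4 h = Nov 7 2011 9:00 AM.
Nov 7 2011 9:00 AM + 4 h = Nov 7 2011 1:00 PM.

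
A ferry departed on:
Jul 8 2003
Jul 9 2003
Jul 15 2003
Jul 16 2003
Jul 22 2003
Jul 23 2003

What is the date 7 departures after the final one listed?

Every event lands on a Tuesday or Wednesday (gaps cycle 1, 6, 1, 6, 1).
So the schedule is: every Tuesday and Wednesday.
The following Tuesday is Jul 29 2003.
Next Wednesday: Jul 30 2003.
The following Tuesday is Aug 5 2003.
The following Wednesday is Aug 6 2003.
Next Tuesday: Aug 12 2003.
Next Wednesday: Aug 13 2003.
Next Tuesday: Aug 19 2003.

Aug 19 2003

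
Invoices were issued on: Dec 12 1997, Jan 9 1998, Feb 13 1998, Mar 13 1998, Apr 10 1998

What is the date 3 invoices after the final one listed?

Jul 10 1998

All dates are Fridays, 28, 35, 28, 28 days apart.
Specifically, the 2nd Friday of each month.
2nd Friday of May 1998: May 8 1998.
June 1998 — 2nd Friday is Jun 12 1998.
July 1998 — 2nd Friday is Jul 10 1998.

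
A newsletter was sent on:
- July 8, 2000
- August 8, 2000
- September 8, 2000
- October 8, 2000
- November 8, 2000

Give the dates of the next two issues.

December 8, 2000; January 8, 2001

Each date is the 8th; the gaps (31, 31, 30, 31) track the month lengths.
The rule is the 8th of each month.
December 2000: December 8, 2000.
January 2001: January 8, 2001.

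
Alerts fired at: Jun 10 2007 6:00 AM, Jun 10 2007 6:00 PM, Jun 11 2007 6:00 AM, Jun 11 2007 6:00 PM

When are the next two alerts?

Gaps: 12, 12, 12 hours — each event is 12 hours after the previous one.
Jun 11 2007 6:00 PM + 12 h = Jun 12 2007 6:00 AM.
Jun 12 2007 6:00 AM + 12 h = Jun 12 2007 6:00 PM.

Jun 12 2007 6:00 AM, Jun 12 2007 6:00 PM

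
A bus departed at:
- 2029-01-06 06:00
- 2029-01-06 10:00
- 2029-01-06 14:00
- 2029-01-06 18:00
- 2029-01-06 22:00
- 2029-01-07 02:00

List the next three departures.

2029-01-07 06:00, 2029-01-07 10:00, 2029-01-07 14:00

Spacing: 4, 4, 4, 4, 4 h — constant 4 h.
2029-01-07 02:00 + 4 h = 2029-01-07 06:00.
2029-01-07 06:00 + 4 h = 2029-01-07 10:00.
2029-01-07 10:00 + 4 h = 2029-01-07 14:00.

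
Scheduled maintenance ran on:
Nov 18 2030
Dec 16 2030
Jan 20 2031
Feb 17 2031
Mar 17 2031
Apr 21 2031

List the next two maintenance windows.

May 19 2031, Jun 16 2031

All dates are Mondays, 28, 35, 28, 28, 35 days apart.
Specifically, the 3rd Monday of each month.
May 2031 — 3rd Monday is May 19 2031.
June 2031 — 3rd Monday is Jun 16 2031.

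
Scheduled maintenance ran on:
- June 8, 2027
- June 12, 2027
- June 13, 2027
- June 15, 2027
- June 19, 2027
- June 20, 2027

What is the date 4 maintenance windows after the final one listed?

Every event lands on a Tuesday or Saturday or Sunday (gaps cycle 4, 1, 2, 4, 1).
So the schedule is: every Tuesday, Saturday and Sunday.
The following Tuesday is June 22, 2027.
Next Saturday: June 26, 2027.
The following Sunday is June 27, 2027.
The following Tuesday is June 29, 2027.

June 29, 2027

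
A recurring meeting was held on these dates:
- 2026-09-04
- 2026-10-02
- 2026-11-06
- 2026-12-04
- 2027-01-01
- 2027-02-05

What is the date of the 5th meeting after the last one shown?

2027-07-02

All dates are Fridays, 28, 35, 28, 28, 35 days apart.
Specifically, the 1st Friday of each month.
March 2027 — 1st Friday is 2027-03-05.
April 2027 — 1st Friday is 2027-04-02.
1st Friday of May 2027: 2027-05-07.
June 2027 — 1st Friday is 2027-06-04.
July 2027 — 1st Friday is 2027-07-02.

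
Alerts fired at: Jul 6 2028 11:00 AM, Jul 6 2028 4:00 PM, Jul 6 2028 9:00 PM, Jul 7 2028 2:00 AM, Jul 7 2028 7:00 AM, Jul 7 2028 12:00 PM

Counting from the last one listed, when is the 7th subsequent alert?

Jul 8 2028 11:00 PM

Spacing: 5, 5, 5, 5, 5 h — constant 5 h.
Jul 7 2028 12:00 PM + 5 h = Jul 7 2028 5:00 PM.
Jul 7 2028 5:00 PM + 5 h = Jul 7 2028 10:00 PM.
Jul 7 2028 10:00 PM + 5 h = Jul 8 2028 3:00 AM.
Jul 8 2028 3:00 AM + 5 h = Jul 8 2028 8:00 AM.
Jul 8 2028 8:00 AM + 5 h = Jul 8 2028 1:00 PM.
Jul 8 2028 1:00 PM + 5 h = Jul 8 2028 6:00 PM.
Jul 8 2028 6:00 PM + 5 h = Jul 8 2028 11:00 PM.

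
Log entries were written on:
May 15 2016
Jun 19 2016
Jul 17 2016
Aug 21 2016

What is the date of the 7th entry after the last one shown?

Mar 19 2017

These are Sundays at 28- or 35-day spacing (35, 28, 35).
The pattern: 3rd Sunday of the month.
September 2016 — 3rd Sunday is Sep 18 2016.
3rd Sunday of October 2016: Oct 16 2016.
3rd Sunday of November 2016: Nov 20 2016.
3rd Sunday of December 2016: Dec 18 2016.
3rd Sunday of January 2017: Jan 15 2017.
3rd Sunday of February 2017: Feb 19 2017.
March 2017 — 3rd Sunday is Mar 19 2017.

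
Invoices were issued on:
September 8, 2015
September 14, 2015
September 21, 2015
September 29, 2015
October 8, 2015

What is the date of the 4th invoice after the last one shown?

November 23, 2015

Intervals are 6, 7, 8, 9 days — an arithmetic progression with common difference 1.
Next gap: 10 days. October 8, 2015 + 10 days = October 18, 2015.
Next gap: 11 days. October 18, 2015 + 11 days = October 29, 2015.
Next gap: 12 days. October 29, 2015 + 12 days = November 10, 2015.
Next gap: 13 days. November 10, 2015 + 13 days = November 23, 2015.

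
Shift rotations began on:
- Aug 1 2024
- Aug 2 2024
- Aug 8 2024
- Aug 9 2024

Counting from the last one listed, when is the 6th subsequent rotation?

Aug 30 2024

Every event lands on a Thursday or Friday (gaps cycle 1, 6, 1).
So the schedule is: every Thursday and Friday.
The following Thursday is Aug 15 2024.
Next Friday: Aug 16 2024.
Next Thursday: Aug 22 2024.
Next Friday: Aug 23 2024.
The following Thursday is Aug 29 2024.
The following Friday is Aug 30 2024.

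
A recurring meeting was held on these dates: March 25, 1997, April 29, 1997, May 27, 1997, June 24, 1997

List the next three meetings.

All Tuesdays; the gaps (35, 28, 28) vary with month length.
This is the last Tuesday of each month.
Last Tuesday of July 1997: July 29, 1997.
Last Tuesday of August 1997: August 26, 1997.
Last Tuesday of September 1997: September 30, 1997.

July 29, 1997; August 26, 1997; September 30, 1997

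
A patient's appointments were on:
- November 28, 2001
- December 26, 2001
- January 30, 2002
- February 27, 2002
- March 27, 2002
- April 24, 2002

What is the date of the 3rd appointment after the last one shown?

July 31, 2002

These are Wednesdays with 28, 35, 28, 28, 28-day gaps.
Each is the final Wednesday of its month — January 30, 2002 is past the 28th, so '4th Wednesday' doesn't fit.
May 2002 ends with Wednesday May 29, 2002.
Last Wednesday of June 2002: June 26, 2002.
Last Wednesday of July 2002: July 31, 2002.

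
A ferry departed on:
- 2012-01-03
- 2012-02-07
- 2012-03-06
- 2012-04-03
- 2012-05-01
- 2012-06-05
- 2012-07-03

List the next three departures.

2012-08-07, 2012-09-04, 2012-10-02

All dates are Tuesdays, 35, 28, 28, 28, 35, 28 days apart.
Specifically, the 1st Tuesday of each month.
August 2012 — 1st Tuesday is 2012-08-07.
1st Tuesday of September 2012: 2012-09-04.
October 2012 — 1st Tuesday is 2012-10-02.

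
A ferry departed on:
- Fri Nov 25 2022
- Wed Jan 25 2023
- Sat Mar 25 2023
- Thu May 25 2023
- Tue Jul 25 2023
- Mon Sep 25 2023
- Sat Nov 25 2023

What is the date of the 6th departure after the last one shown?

Each date is the 25th; the gaps (61, 59, 61, 61, 62, 61) track the month lengths.
The rule is the 25th of every 2 months.
January 2024: Thu Jan 25 2024.
Next: March 2024 → Mon Mar 25 2024.
May 2024: Sat May 25 2024.
Next: July 2024 → Thu Jul 25 2024.
Next: September 2024 → Wed Sep 25 2024.
Next: November 2024 → Mon Nov 25 2024.

Mon Nov 25 2024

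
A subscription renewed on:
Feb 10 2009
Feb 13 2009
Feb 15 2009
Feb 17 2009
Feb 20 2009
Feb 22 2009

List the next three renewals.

The gap pattern 3, 2, 2, 3, 2 repeats every 3 events.
These are the Tuesdays, Fridays and Sundays of each week.
The following Tuesday is Feb 24 2009.
Next Friday: Feb 27 2009.
The following Sunday is Mar 1 2009.

Feb 24 2009, Feb 27 2009, Mar 1 2009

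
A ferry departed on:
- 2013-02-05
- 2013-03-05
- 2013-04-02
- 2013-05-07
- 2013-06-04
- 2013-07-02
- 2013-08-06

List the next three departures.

2013-09-03, 2013-10-01, 2013-11-05

Gaps: 28, 28, 35, 28, 28, 35 days — a mix of 28 and 35. Every date is a Tuesday.
Each is the 1st Tuesday of its month.
September 2013 — 1st Tuesday is 2013-09-03.
1st Tuesday of October 2013: 2013-10-01.
November 2013 — 1st Tuesday is 2013-11-05.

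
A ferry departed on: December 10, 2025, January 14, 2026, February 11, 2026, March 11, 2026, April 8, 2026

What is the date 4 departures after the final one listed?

These are Wednesdays at 28- or 35-day spacing (35, 28, 28, 28).
The pattern: 2nd Wednesday of the month.
May 2026 — 2nd Wednesday is May 13, 2026.
June 2026 — 2nd Wednesday is June 10, 2026.
2nd Wednesday of July 2026: July 8, 2026.
August 2026 — 2nd Wednesday is August 12, 2026.

August 12, 2026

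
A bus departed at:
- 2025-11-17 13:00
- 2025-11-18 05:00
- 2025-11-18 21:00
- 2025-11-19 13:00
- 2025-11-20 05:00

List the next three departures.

The interval is a steady 16 hours (16, 16, 16, 16).
2025-11-20 05:00 + 16 h = 2025-11-20 21:00.
2025-11-20 21:00 + 16 h = 2025-11-21 13:00.
2025-11-21 13:00 + 16 h = 2025-11-22 05:00.

2025-11-20 21:00, 2025-11-21 13:00, 2025-11-22 05:00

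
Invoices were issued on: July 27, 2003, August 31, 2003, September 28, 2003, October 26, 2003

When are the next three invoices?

These are Sundays with 35, 28, 28-day gaps.
Each is the final Sunday of its month — August 31, 2003 is past the 28th, so '4th Sunday' doesn't fit.
November 2003 ends with Sunday November 30, 2003.
Last Sunday of December 2003: December 28, 2003.
Last Sunday of January 2004: January 25, 2004.

November 30, 2003; December 28, 2003; January 25, 2004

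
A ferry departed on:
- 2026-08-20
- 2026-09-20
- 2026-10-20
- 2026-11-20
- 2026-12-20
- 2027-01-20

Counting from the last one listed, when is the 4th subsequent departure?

2027-05-20

The day-of-month is always 20 (31, 30, 31, 30, 31 days between events).
So this recurs on the 20th of each month.
Next: February 2027 → 2027-02-20.
Next: March 2027 → 2027-03-20.
Next: April 2027 → 2027-04-20.
Next: May 2027 → 2027-05-20.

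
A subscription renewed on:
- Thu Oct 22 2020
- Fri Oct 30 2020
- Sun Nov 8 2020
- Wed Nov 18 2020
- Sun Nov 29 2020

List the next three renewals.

Fri Dec 11 2020, Thu Dec 24 2020, Thu Jan 7 2021

The spacing grows by 1 each time: 8, 9, 10, 11 days.
Next gap: 12 days. Sun Nov 29 2020 + 12 days = Fri Dec 11 2020.
Next gap: 13 days. Fri Dec 11 2020 + 13 days = Thu Dec 24 2020.
Next gap: 14 days. Thu Dec 24 2020 + 14 days = Thu Jan 7 2021.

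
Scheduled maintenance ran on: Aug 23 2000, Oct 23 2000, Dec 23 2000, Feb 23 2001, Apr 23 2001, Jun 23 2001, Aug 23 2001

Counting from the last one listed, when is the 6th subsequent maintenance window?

Gaps: 61, 61, 62, 59, 61, 61 days — not constant. Every event is on the 23rd of the month.
Pattern: the 23rd of every 2 months.
October 2001: Oct 23 2001.
Next: December 2001 → Dec 23 2001.
February 2002: Feb 23 2002.
Next: April 2002 → Apr 23 2002.
June 2002: Jun 23 2002.
August 2002: Aug 23 2002.

Aug 23 2002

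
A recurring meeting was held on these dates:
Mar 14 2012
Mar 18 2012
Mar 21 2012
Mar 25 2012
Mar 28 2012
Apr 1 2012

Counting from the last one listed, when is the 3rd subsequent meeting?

The gap pattern 4, 3, 4, 3, 4 repeats every 2 events.
These are the Wednesdays and Sundays of each week.
The following Wednesday is Apr 4 2012.
Next Sunday: Apr 8 2012.
Next Wednesday: Apr 11 2012.

Apr 11 2012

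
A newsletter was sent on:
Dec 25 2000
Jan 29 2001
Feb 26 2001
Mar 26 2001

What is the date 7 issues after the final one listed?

Every date is a Monday; gaps 35, 28, 28 days.
Each is the last Monday of its month (at least one falls on the 29th or later, ruling out '4th Monday').
Last Monday of April 2001: Apr 30 2001.
May 2001 ends with Monday May 28 2001.
June 2001 ends with Monday Jun 25 2001.
Last Monday of July 2001: Jul 30 2001.
Last Monday of August 2001: Aug 27 2001.
Last Monday of September 2001: Sep 24 2001.
October 2001 ends with Monday Oct 29 2001.

Oct 29 2001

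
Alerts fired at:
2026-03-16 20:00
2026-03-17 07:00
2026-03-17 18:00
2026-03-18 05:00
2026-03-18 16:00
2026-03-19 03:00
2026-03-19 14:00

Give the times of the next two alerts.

2026-03-20 01:00, 2026-03-20 12:00

Gaps: 11, 11, 11, 11, 11, 11 hours — each event is 11 hours after the previous one.
2026-03-19 14:00 + 11 h = 2026-03-20 01:00.
2026-03-20 01:00 + 11 h = 2026-03-20 12:00.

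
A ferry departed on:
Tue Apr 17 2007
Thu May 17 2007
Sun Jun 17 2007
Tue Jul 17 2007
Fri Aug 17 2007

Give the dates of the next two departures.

Mon Sep 17 2007, Wed Oct 17 2007

The day-of-month is always 17 (30, 31, 30, 31 days between events).
So this recurs on the 17th of each month.
September 2007: Mon Sep 17 2007.
October 2007: Wed Oct 17 2007.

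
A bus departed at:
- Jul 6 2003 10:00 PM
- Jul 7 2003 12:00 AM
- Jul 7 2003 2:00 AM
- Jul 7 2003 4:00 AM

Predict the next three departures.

The interval is a steady 2 hours (2, 2, 2).
Jul 7 2003 4:00 AM + 2 h = Jul 7 2003 6:00 AM.
Jul 7 2003 6:00 AM + 2 h = Jul 7 2003 8:00 AM.
Jul 7 2003 8:00 AM + 2 h = Jul 7 2003 10:00 AM.

Jul 7 2003 6:00 AM, Jul 7 2003 8:00 AM, Jul 7 2003 10:00 AM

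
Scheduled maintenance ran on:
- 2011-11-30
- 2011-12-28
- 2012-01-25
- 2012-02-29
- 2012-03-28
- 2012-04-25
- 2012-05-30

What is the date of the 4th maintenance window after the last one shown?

Every date is a Wednesday; gaps 28, 28, 35, 28, 28, 35 days.
Each is the last Wednesday of its month (at least one falls on the 29th or later, ruling out '4th Wednesday').
June 2012 ends with Wednesday 2012-06-27.
Last Wednesday of July 2012: 2012-07-25.
August 2012 ends with Wednesday 2012-08-29.
Last Wednesday of September 2012: 2012-09-26.

2012-09-26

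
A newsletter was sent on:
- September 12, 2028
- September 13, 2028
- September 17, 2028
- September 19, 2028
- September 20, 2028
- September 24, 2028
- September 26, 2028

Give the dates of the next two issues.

Every event lands on a Tuesday or Wednesday or Sunday (gaps cycle 1, 4, 2, 1, 4, 2).
So the schedule is: every Tuesday, Wednesday and Sunday.
Next Wednesday: September 27, 2028.
The following Sunday is October 1, 2028.

September 27, 2028; October 1, 2028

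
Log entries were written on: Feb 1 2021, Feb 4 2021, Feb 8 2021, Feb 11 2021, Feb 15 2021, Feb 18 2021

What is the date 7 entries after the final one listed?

Mar 15 2021

The gap pattern 3, 4, 3, 4, 3 repeats every 2 events.
These are the Mondays and Thursdays of each week.
Next Monday: Feb 22 2021.
Next Thursday: Feb 25 2021.
Next Monday: Mar 1 2021.
Next Thursday: Mar 4 2021.
The following Monday is Mar 8 2021.
The following Thursday is Mar 11 2021.
The following Monday is Mar 15 2021.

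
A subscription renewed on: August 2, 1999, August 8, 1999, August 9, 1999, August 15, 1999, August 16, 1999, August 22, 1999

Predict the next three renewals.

The gap pattern 6, 1, 6, 1, 6 repeats every 2 events.
These are the Mondays and Sundays of each week.
The following Monday is August 23, 1999.
Next Sunday: August 29, 1999.
Next Monday: August 30, 1999.

August 23, 1999; August 29, 1999; August 30, 1999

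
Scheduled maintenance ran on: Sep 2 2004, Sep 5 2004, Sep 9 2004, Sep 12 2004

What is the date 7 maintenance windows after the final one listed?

Gaps: 3, 4, 3 days — not constant, but cyclic with period 2.
The events fall on every Thursday and Sunday.
The following Thursday is Sep 16 2004.
Next Sunday: Sep 19 2004.
Next Thursday: Sep 23 2004.
Next Sunday: Sep 26 2004.
Next Thursday: Sep 30 2004.
The following Sunday is Oct 3 2004.
Next Thursday: Oct 7 2004.

Oct 7 2004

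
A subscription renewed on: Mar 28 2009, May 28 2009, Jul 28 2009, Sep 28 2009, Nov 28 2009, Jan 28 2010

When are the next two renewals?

Mar 28 2010, May 28 2010

The day-of-month is always 28 (61, 61, 62, 61, 61 days between events).
So this recurs on the 28th of every 2 months.
Next: March 2010 → Mar 28 2010.
May 2010: May 28 2010.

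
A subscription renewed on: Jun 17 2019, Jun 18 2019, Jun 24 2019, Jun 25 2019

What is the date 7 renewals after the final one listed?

Jul 22 2019

Gaps: 1, 6, 1 days — not constant, but cyclic with period 2.
The events fall on every Monday and Tuesday.
The following Monday is Jul 1 2019.
The following Tuesday is Jul 2 2019.
The following Monday is Jul 8 2019.
The following Tuesday is Jul 9 2019.
Next Monday: Jul 15 2019.
The following Tuesday is Jul 16 2019.
The following Monday is Jul 22 2019.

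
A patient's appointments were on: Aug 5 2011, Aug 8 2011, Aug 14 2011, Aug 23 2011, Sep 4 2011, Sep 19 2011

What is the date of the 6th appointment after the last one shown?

The spacing grows by 3 each time: 3, 6, 9, 12, 15 days.
Next gap: 18 days. Sep 19 2011 + 18 days = Oct 7 2011.
Next gap: 21 days. Oct 7 2011 + 21 days = Oct 28 2011.
Next gap: 24 days. Oct 28 2011 + 24 days = Nov 21 2011.
Next gap: 27 days. Nov 21 2011 + 27 days = Dec 18 2011.
Next gap: 30 days. Dec 18 2011 + 30 days = Jan 17 2012.
Next gap: 33 days. Jan 17 2012 + 33 days = Feb 19 2012.

Feb 19 2012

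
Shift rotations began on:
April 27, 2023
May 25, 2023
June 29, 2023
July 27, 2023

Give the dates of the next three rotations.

August 31, 2023; September 28, 2023; October 26, 2023

Every date is a Thursday; gaps 28, 35, 28 days.
Each is the last Thursday of its month (at least one falls on the 29th or later, ruling out '4th Thursday').
Last Thursday of August 2023: August 31, 2023.
September 2023 ends with Thursday September 28, 2023.
Last Thursday of October 2023: October 26, 2023.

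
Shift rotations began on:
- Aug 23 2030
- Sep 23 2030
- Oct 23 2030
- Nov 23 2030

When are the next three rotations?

Dec 23 2030, Jan 23 2031, Feb 23 2031

The day-of-month is always 23 (31, 30, 31 days between events).
So this recurs on the 23rd of each month.
December 2030: Dec 23 2030.
Next: January 2031 → Jan 23 2031.
Next: February 2031 → Feb 23 2031.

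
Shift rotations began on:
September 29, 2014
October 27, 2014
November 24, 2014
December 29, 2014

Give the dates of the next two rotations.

All Mondays; the gaps (28, 28, 35) vary with month length.
This is the last Monday of each month.
January 2015 ends with Monday January 26, 2015.
February 2015 ends with Monday February 23, 2015.

January 26, 2015; February 23, 2015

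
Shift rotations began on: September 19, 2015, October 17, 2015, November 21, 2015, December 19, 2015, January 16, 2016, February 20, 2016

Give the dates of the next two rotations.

March 19, 2016; April 16, 2016

Gaps: 28, 35, 28, 28, 35 days — a mix of 28 and 35. Every date is a Saturday.
Each is the 3rd Saturday of its month.
3rd Saturday of March 2016: March 19, 2016.
3rd Saturday of April 2016: April 16, 2016.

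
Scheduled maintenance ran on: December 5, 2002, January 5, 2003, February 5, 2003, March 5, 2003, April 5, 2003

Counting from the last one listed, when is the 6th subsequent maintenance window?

Gaps: 31, 31, 28, 31 days — not constant. Every event is on the 5th of the month.
Pattern: the 5th of each month.
May 2003: May 5, 2003.
June 2003: June 5, 2003.
July 2003: July 5, 2003.
Next: August 2003 → August 5, 2003.
Next: September 2003 → September 5, 2003.
October 2003: October 5, 2003.

October 5, 2003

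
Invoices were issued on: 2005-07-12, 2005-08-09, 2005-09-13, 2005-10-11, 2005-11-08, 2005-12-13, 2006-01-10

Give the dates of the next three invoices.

All dates are Tuesdays, 28, 35, 28, 28, 35, 28 days apart.
Specifically, the 2nd Tuesday of each month.
February 2006 — 2nd Tuesday is 2006-02-14.
2nd Tuesday of March 2006: 2006-03-14.
2nd Tuesday of April 2006: 2006-04-11.

2006-02-14, 2006-03-14, 2006-04-11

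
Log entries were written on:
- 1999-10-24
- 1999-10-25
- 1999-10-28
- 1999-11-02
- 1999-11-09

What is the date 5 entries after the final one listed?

2000-01-13

Gaps: 1, 3, 5, 7 days — each gap is 2 larger than the previous one.
Next gap: 9 days. 1999-11-09 + 9 days = 1999-11-18.
Next gap: 11 days. 1999-11-18 + 11 days = 1999-11-29.
Next gap: 13 days. 1999-11-29 + 13 days = 1999-12-12.
Next gap: 15 days. 1999-12-12 + 15 days = 1999-12-27.
Next gap: 17 days. 1999-12-27 + 17 days = 2000-01-13.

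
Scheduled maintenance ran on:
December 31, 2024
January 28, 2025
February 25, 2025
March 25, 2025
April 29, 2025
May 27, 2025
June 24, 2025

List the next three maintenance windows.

July 29, 2025; August 26, 2025; September 30, 2025

These are Tuesdays with 28, 28, 28, 35, 28, 28-day gaps.
Each is the final Tuesday of its month — December 31, 2024 is past the 28th, so '4th Tuesday' doesn't fit.
Last Tuesday of July 2025: July 29, 2025.
August 2025 ends with Tuesday August 26, 2025.
September 2025 ends with Tuesday September 30, 2025.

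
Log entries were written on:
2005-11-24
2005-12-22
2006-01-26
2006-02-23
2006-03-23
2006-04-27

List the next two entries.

Gaps: 28, 35, 28, 28, 35 days — a mix of 28 and 35. Every date is a Thursday.
Each is the 4th Thursday of its month.
May 2006 — 4th Thursday is 2006-05-25.
June 2006 — 4th Thursday is 2006-06-22.

2006-05-25, 2006-06-22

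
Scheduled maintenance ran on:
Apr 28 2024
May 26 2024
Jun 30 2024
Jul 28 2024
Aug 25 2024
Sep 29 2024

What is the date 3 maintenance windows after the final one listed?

These are Sundays with 28, 35, 28, 28, 35-day gaps.
Each is the final Sunday of its month — Jun 30 2024 is past the 28th, so '4th Sunday' doesn't fit.
Last Sunday of October 2024: Oct 27 2024.
Last Sunday of November 2024: Nov 24 2024.
Last Sunday of December 2024: Dec 29 2024.

Dec 29 2024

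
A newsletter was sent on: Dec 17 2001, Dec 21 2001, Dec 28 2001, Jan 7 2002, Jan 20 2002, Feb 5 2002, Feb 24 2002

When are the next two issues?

Mar 18 2002, Apr 12 2002

The spacing grows by 3 each time: 4, 7, 10, 13, 16, 19 days.
Next gap: 22 days. Feb 24 2002 + 22 days = Mar 18 2002.
Next gap: 25 days. Mar 18 2002 + 25 days = Apr 12 2002.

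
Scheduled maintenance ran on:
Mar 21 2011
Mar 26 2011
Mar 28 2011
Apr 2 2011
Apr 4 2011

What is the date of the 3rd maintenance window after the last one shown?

Apr 16 2011

Gaps: 5, 2, 5, 2 days — not constant, but cyclic with period 2.
The events fall on every Monday and Saturday.
Next Saturday: Apr 9 2011.
The following Monday is Apr 11 2011.
Next Saturday: Apr 16 2011.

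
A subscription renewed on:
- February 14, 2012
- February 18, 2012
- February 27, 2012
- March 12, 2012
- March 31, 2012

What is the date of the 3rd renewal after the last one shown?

June 26, 2012

The spacing grows by 5 each time: 4, 9, 14, 19 days.
Next gap: 24 days. March 31, 2012 + 24 days = April 24, 2012.
Next gap: 29 days. April 24, 2012 + 29 days = May 23, 2012.
Next gap: 34 days. May 23, 2012 + 34 days = June 26, 2012.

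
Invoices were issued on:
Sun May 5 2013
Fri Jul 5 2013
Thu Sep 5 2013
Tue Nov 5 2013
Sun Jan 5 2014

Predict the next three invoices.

Wed Mar 5 2014, Mon May 5 2014, Sat Jul 5 2014

Each date is the 5th; the gaps (61, 62, 61, 61) track the month lengths.
The rule is the 5th of every 2 months.
Next: March 2014 → Wed Mar 5 2014.
May 2014: Mon May 5 2014.
July 2014: Sat Jul 5 2014.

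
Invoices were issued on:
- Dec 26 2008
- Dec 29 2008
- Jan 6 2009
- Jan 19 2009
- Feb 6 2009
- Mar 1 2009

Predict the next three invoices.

Mar 29 2009, May 1 2009, Jun 8 2009

The spacing grows by 5 each time: 3, 8, 13, 18, 23 days.
Next gap: 28 days. Mar 1 2009 + 28 days = Mar 29 2009.
Next gap: 33 days. Mar 29 2009 + 33 days = May 1 2009.
Next gap: 38 days. May 1 2009 + 38 days = Jun 8 2009.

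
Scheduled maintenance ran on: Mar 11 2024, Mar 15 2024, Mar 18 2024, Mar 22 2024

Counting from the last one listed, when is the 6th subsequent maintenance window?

Apr 12 2024

The gap pattern 4, 3, 4 repeats every 2 events.
These are the Mondays and Fridays of each week.
The following Monday is Mar 25 2024.
Next Friday: Mar 29 2024.
Next Monday: Apr 1 2024.
The following Friday is Apr 5 2024.
The following Monday is Apr 8 2024.
The following Friday is Apr 12 2024.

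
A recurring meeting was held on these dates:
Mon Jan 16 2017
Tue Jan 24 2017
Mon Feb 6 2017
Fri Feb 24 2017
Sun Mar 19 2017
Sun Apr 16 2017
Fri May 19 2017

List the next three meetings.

The spacing grows by 5 each time: 8, 13, 18, 23, 28, 33 days.
Next gap: 38 days. Fri May 19 2017 + 38 days = Mon Jun 26 2017.
Next gap: 43 days. Mon Jun 26 2017 + 43 days = Tue Aug 8 2017.
Next gap: 48 days. Tue Aug 8 2017 + 48 days = Mon Sep 25 2017.

Mon Jun 26 2017, Tue Aug 8 2017, Mon Sep 25 2017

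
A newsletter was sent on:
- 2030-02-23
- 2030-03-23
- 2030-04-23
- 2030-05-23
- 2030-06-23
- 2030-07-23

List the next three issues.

Each date is the 23rd; the gaps (28, 31, 30, 31, 30) track the month lengths.
The rule is the 23rd of each month.
Next: August 2030 → 2030-08-23.
Next: September 2030 → 2030-09-23.
Next: October 2030 → 2030-10-23.

2030-08-23, 2030-09-23, 2030-10-23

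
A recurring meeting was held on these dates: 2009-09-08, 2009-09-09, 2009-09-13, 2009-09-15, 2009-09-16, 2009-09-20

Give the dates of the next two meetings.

2009-09-22, 2009-09-23

The gap pattern 1, 4, 2, 1, 4 repeats every 3 events.
These are the Tuesdays, Wednesdays and Sundays of each week.
The following Tuesday is 2009-09-22.
Next Wednesday: 2009-09-23.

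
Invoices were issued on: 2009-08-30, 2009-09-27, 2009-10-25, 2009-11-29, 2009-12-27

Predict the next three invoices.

All Sundays; the gaps (28, 28, 35, 28) vary with month length.
This is the last Sunday of each month.
January 2010 ends with Sunday 2010-01-31.
Last Sunday of February 2010: 2010-02-28.
March 2010 ends with Sunday 2010-03-28.

2010-01-31, 2010-02-28, 2010-03-28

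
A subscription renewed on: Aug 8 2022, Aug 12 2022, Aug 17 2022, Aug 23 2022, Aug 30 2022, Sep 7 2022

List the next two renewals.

Sep 16 2022, Sep 26 2022

Intervals are 4, 5, 6, 7, 8 days — an arithmetic progression with common difference 1.
Next gap: 9 days. Sep 7 2022 + 9 days = Sep 16 2022.
Next gap: 10 days. Sep 16 2022 + 10 days = Sep 26 2022.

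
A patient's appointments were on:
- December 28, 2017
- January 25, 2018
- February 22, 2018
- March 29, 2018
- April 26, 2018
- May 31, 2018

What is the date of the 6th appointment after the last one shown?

Every date is a Thursday; gaps 28, 28, 35, 28, 35 days.
Each is the last Thursday of its month (at least one falls on the 29th or later, ruling out '4th Thursday').
Last Thursday of June 2018: June 28, 2018.
July 2018 ends with Thursday July 26, 2018.
August 2018 ends with Thursday August 30, 2018.
September 2018 ends with Thursday September 27, 2018.
Last Thursday of October 2018: October 25, 2018.
Last Thursday of November 2018: November 29, 2018.

November 29, 2018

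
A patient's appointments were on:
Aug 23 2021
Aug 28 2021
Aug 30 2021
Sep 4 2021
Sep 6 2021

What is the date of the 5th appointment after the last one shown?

Sep 25 2021

The gap pattern 5, 2, 5, 2 repeats every 2 events.
These are the Mondays and Saturdays of each week.
The following Saturday is Sep 11 2021.
The following Monday is Sep 13 2021.
Next Saturday: Sep 18 2021.
Next Monday: Sep 20 2021.
Next Saturday: Sep 25 2021.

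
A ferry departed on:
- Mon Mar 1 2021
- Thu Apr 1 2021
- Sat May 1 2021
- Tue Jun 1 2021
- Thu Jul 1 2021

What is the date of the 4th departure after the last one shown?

Mon Nov 1 2021

Each date is the 1st; the gaps (31, 30, 31, 30) track the month lengths.
The rule is the 1st of each month.
August 2021: Sun Aug 1 2021.
Next: September 2021 → Wed Sep 1 2021.
Next: October 2021 → Fri Oct 1 2021.
Next: November 2021 → Mon Nov 1 2021.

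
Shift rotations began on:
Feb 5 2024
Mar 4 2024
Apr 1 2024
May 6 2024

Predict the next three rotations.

Jun 3 2024, Jul 1 2024, Aug 5 2024

These are Mondays at 28- or 35-day spacing (28, 28, 35).
The pattern: 1st Monday of the month.
June 2024 — 1st Monday is Jun 3 2024.
1st Monday of July 2024: Jul 1 2024.
1st Monday of August 2024: Aug 5 2024.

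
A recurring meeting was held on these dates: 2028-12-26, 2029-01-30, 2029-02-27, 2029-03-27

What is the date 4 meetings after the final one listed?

2029-07-31

All Tuesdays; the gaps (35, 28, 28) vary with month length.
This is the last Tuesday of each month.
Last Tuesday of April 2029: 2029-04-24.
Last Tuesday of May 2029: 2029-05-29.
Last Tuesday of June 2029: 2029-06-26.
July 2029 ends with Tuesday 2029-07-31.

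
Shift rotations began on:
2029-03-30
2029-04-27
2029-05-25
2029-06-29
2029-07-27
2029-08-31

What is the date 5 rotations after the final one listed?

Every date is a Friday; gaps 28, 28, 35, 28, 35 days.
Each is the last Friday of its month (at least one falls on the 29th or later, ruling out '4th Friday').
Last Friday of September 2029: 2029-09-28.
October 2029 ends with Friday 2029-10-26.
November 2029 ends with Friday 2029-11-30.
Last Friday of December 2029: 2029-12-28.
January 2030 ends with Friday 2030-01-25.

2030-01-25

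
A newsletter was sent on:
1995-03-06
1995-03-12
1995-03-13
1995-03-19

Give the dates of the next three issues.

Gaps: 6, 1, 6 days — not constant, but cyclic with period 2.
The events fall on every Monday and Sunday.
Next Monday: 1995-03-20.
The following Sunday is 1995-03-26.
The following Monday is 1995-03-27.

1995-03-20, 1995-03-26, 1995-03-27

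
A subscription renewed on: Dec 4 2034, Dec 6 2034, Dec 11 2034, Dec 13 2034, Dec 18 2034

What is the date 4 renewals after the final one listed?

Jan 1 2035

Gaps: 2, 5, 2, 5 days — not constant, but cyclic with period 2.
The events fall on every Monday and Wednesday.
Next Wednesday: Dec 20 2034.
The following Monday is Dec 25 2034.
The following Wednesday is Dec 27 2034.
The following Monday is Jan 1 2035.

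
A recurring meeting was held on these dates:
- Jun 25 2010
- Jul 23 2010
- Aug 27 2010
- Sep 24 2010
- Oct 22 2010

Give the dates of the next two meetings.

These are Fridays at 28- or 35-day spacing (28, 35, 28, 28).
The pattern: 4th Friday of the month.
November 2010 — 4th Friday is Nov 26 2010.
4th Friday of December 2010: Dec 24 2010.

Nov 26 2010, Dec 24 2010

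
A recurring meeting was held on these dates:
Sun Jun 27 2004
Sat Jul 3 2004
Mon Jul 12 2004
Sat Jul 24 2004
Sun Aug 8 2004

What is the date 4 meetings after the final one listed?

Sat Nov 6 2004

Gaps: 6, 9, 12, 15 days — each gap is 3 larger than the previous one.
Next gap: 18 days. Sun Aug 8 2004 + 18 days = Thu Aug 26 2004.
Next gap: 21 days. Thu Aug 26 2004 + 21 days = Thu Sep 16 2004.
Next gap: 24 days. Thu Sep 16 2004 + 24 days = Sun Oct 10 2004.
Next gap: 27 days. Sun Oct 10 2004 + 27 days = Sat Nov 6 2004.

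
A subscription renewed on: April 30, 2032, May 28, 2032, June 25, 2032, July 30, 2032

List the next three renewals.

August 27, 2032; September 24, 2032; October 29, 2032

Every date is a Friday; gaps 28, 28, 35 days.
Each is the last Friday of its month (at least one falls on the 29th or later, ruling out '4th Friday').
Last Friday of August 2032: August 27, 2032.
September 2032 ends with Friday September 24, 2032.
October 2032 ends with Friday October 29, 2032.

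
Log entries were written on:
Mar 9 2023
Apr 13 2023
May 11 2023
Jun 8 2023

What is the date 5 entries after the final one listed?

Nov 9 2023

All dates are Thursdays, 35, 28, 28 days apart.
Specifically, the 2nd Thursday of each month.
July 2023 — 2nd Thursday is Jul 13 2023.
August 2023 — 2nd Thursday is Aug 10 2023.
September 2023 — 2nd Thursday is Sep 14 2023.
2nd Thursday of October 2023: Oct 12 2023.
November 2023 — 2nd Thursday is Nov 9 2023.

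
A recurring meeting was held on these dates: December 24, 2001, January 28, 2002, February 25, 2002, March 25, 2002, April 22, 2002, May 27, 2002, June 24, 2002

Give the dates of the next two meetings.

These are Mondays at 28- or 35-day spacing (35, 28, 28, 28, 35, 28).
The pattern: 4th Monday of the month.
4th Monday of July 2002: July 22, 2002.
August 2002 — 4th Monday is August 26, 2002.

July 22, 2002; August 26, 2002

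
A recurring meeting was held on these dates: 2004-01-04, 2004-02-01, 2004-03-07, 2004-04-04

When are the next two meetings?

Gaps: 28, 35, 28 days — a mix of 28 and 35. Every date is a Sunday.
Each is the 1st Sunday of its month.
May 2004 — 1st Sunday is 2004-05-02.
June 2004 — 1st Sunday is 2004-06-06.

2004-05-02, 2004-06-06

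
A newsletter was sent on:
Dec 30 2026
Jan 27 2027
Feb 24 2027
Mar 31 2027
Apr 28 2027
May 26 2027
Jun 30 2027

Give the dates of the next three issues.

These are Wednesdays with 28, 28, 35, 28, 28, 35-day gaps.
Each is the final Wednesday of its month — Dec 30 2026 is past the 28th, so '4th Wednesday' doesn't fit.
July 2027 ends with Wednesday Jul 28 2027.
August 2027 ends with Wednesday Aug 25 2027.
September 2027 ends with Wednesday Sep 29 2027.

Jul 28 2027, Aug 25 2027, Sep 29 2027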